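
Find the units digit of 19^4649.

9

Powers of 9 mod 10 repeat with period 2: 9, 1.
4649 leaves remainder 1 on division by 2, so 19^4649 ends in 9.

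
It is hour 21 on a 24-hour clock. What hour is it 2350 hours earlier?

23

2350 − 97·24 = 22, so 2350 ≡ 22 (mod 24).
(21 − 22) mod 24 = 23.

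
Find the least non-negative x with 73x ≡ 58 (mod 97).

73⁻¹ ≡ 4 (mod 97) because 73·4 = 292 = 3·97 + 1.
So x ≡ 4·58 = 232 ≡ 38 (mod 97).

38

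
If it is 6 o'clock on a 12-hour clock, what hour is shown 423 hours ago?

3

423 mod 12 = 3 (since 35·12 = 420).
6 − 3 → 3 on a 12-hour dial.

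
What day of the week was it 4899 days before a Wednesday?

Thursday

4899 = 699·7 + 6, so 4899 mod 7 = 6.
Wednesday − 6 days → Thursday.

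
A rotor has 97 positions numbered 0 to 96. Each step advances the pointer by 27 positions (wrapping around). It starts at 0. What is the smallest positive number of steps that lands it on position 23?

26

27⁻¹ ≡ 18 (mod 97) because 27·18 = 486 = 5·97 + 1.
So x ≡ 18·23 = 414 ≡ 26 (mod 97).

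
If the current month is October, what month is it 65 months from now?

March

65 − 5·12 = 5, so 65 ≡ 5 (mod 12).
October + 5 months → March.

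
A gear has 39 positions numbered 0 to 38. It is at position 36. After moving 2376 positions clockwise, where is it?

2376 = 60·39 + 36, so 2376 mod 39 = 36.
(36 + 36) mod 39 = 33.

33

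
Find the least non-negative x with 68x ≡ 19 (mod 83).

68⁻¹ ≡ 11 (mod 83) because 68·11 = 748 = 9·83 + 1.
So x ≡ 11·19 = 209 ≡ 43 (mod 83).

43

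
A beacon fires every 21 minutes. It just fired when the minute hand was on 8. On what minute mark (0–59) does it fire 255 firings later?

255·21 = 5355.
5355 − 89·60 = 15, so 5355 ≡ 15 (mod 60).
(8 + 15) mod 60 = 23.

23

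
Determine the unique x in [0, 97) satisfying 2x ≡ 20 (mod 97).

10

The inverse of 2 mod 97 is 49 (since 2·49 = 98 ≡ 1).
Multiplying both sides by 49: x ≡ 49·20 = 980 ≡ 10 (mod 97).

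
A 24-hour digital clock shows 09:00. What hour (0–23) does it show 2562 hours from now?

3

Dividing 2562 by 24 gives quotient 106 and remainder 18.
(9 + 18) mod 24 = 3.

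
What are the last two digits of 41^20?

01

Square-and-reduce mod 100: 41^1≡41, 41^2≡81, 41^4≡61, 41^8≡21, 41^16≡41.
20 = 4 + 16, so 41^20 ≡ 61·41 ≡ 1 (mod 100).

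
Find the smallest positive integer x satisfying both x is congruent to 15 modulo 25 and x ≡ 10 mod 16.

90

x ≡ 10 (mod 16) gives x ∈ {10, 26, 42, 58, 74, 90}.
The first of these with x mod 25 = 15 is 90.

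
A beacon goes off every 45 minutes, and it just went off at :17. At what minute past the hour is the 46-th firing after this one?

46·45 = 2070.
2070 − 34·60 = 30, so 2070 ≡ 30 (mod 60).
(17 + 30) mod 60 = 47.

47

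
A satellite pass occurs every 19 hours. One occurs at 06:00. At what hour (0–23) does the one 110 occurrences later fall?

110·19 = 2090.
2090 − 87·24 = 2, so 2090 ≡ 2 (mod 24).
(6 + 2) mod 24 = 8.

8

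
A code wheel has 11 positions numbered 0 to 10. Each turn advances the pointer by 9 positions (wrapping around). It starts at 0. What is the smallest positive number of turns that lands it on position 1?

9⁻¹ ≡ 5 (mod 11) because 9·5 = 45 = 4·11 + 1.
So x ≡ 5·1 = 5 ≡ 5 (mod 11).
Check: 9·5 = 45 = 4·11 + 1.

5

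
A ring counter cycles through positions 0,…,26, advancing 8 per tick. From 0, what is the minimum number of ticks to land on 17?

19

The inverse of 8 mod 27 is 17 (since 8·17 = 136 ≡ 1).
Multiplying both sides by 17: x ≡ 17·17 = 289 ≡ 19 (mod 27).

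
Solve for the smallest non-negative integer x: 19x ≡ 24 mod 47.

26

The inverse of 19 mod 47 is 5 (since 19·5 = 95 ≡ 1).
So x ≡ 5·24 = 120 ≡ 26 (mod 47).
Check: 19·26 = 494 = 10·47 + 24.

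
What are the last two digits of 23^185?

43

By repeated squaring mod 100: 23^1≡23, 23^2≡29, 23^4≡41, 23^8≡81, 23^16≡61, 23^32≡21, 23^64≡41, 23^128≡81.
Since 185 = 1 + 8 + 16 + 32 + 128 in binary, 23^185 ≡ 23·81·61·21·81 ≡ 43 (mod 100).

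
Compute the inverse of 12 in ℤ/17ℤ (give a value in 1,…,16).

17 = 1·12 + 5
12 = 2·5 + 2
5 = 2·2 + 1
2 = 2·1 + 0
Back-substituting gives 12·10 ≡ 1 (mod 17).

10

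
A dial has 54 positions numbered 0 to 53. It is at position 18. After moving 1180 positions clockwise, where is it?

1180 mod 54 = 46 (since 21·54 = 1134).
(18 + 46) mod 54 = 10.

10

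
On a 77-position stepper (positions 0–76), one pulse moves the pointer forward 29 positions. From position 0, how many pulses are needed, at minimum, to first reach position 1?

29·8 = 232 = 3·77 + 1, so 29⁻¹ ≡ 8 (mod 77).

8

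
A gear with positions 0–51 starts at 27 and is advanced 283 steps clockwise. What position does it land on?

Dividing 283 by 52 gives quotient 5 and remainder 23.
(27 + 23) mod 52 = 50.

50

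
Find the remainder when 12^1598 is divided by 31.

Successive squares of 12 mod 31: 12^1≡12, 12^2≡20, 12^4≡28, 12^8≡9, 12^16≡19, 12^32≡20, 12^64≡28, 12^128≡9, 12^256≡19, 12^512≡20, 12^1024≡28.
1598 = 2 + 4 + 8 + 16 + 32 + 512 + 1024, so 12^1598 ≡ 20·28·9·19·20·20·28 ≡ 9 (mod 31).

9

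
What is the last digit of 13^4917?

3

Last digits of 3^n: 3, 9, 7, 1 (period 4).
4917 leaves remainder 1 on division by 4, so 13^4917 ends in 3.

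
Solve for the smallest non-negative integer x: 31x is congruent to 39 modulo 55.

19

The inverse of 31 mod 55 is 16 (since 31·16 = 496 ≡ 1).
Multiplying both sides by 16: x ≡ 16·39 = 624 ≡ 19 (mod 55).
Check: 31·19 = 589 = 10·55 + 39.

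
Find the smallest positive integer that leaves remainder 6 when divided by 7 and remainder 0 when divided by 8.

48

Since 8·1 ≡ 1 (mod 7), take x = 0 + 8·((6−0)·1 mod 7) = 0 + 8·6 = 48.
Check: 48 mod 7 = 6, 48 mod 8 = 0.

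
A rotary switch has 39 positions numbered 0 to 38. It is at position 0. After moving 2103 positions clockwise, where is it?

2103 = 53·39 + 36, so 2103 mod 39 = 36.
(0 + 36) mod 39 = 36.

36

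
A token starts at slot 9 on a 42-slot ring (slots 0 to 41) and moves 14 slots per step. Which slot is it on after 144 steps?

144·14 = 2016.
Dividing 2016 by 42 gives quotient 48 and remainder 0.
(9 + 0) mod 42 = 9.

9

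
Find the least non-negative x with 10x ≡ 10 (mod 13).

1

10⁻¹ ≡ 4 (mod 13) because 10·4 = 40 = 3·13 + 1.
So x ≡ 4·10 = 40 ≡ 1 (mod 13).
Check: 10·1 = 10 = 0·13 + 10.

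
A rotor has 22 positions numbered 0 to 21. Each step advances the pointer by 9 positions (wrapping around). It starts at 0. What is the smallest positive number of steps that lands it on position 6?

9⁻¹ ≡ 5 (mod 22) because 9·5 = 45 = 2·22 + 1.
Multiplying both sides by 5: x ≡ 5·6 = 30 ≡ 8 (mod 22).
Check: 9·8 = 72 = 3·22 + 6.

8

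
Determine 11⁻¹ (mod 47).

11·30 = 330 = 7·47 + 1, so 11⁻¹ ≡ 30 (mod 47).

30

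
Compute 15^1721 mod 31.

Successive squares of 15 mod 31: 15^1≡15, 15^2≡8, 15^4≡2, 15^8≡4, 15^16≡16, 15^32≡8, 15^64≡2, 15^128≡4, 15^256≡16, 15^512≡8, 15^1024≡2.
1721 = 1 + 8 + 16 + 32 + 128 + 512 + 1024, so 15^1721 ≡ 15·4·16·8·4·8·2 ≡ 15 (mod 31).

15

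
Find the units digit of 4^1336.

6

Last digits of 4^n: 4, 6 (period 2).
1336 leaves remainder 0 on division by 2, so 4^1336 ends in 6.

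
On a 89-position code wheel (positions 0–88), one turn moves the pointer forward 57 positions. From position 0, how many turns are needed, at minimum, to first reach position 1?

25

57·25 = 1425 = 16·89 + 1, so 57⁻¹ ≡ 25 (mod 89).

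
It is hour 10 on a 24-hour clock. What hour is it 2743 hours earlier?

3

Dividing 2743 by 24 gives quotient 114 and remainder 7.
(10 − 7) mod 24 = 3.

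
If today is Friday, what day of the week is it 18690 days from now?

Dividing 18690 by 7 gives quotient 2670 and remainder 0.
Friday + 0 days → Friday.

Friday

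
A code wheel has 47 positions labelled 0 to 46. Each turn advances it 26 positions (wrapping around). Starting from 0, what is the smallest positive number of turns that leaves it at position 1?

38

26·38 = 988 = 21·47 + 1, so 26⁻¹ ≡ 38 (mod 47).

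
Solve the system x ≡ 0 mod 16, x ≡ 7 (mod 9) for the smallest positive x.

Since 9·9 ≡ 1 (mod 16), take x = 7 + 9·((0−7)·9 mod 16) = 7 + 9·1 = 16.
Check: 16 mod 16 = 0, 16 mod 9 = 7.

16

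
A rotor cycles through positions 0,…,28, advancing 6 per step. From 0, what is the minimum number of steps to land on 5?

25

The inverse of 6 mod 29 is 5 (since 6·5 = 30 ≡ 1).
So x ≡ 5·5 = 25 ≡ 25 (mod 29).
Check: 6·25 = 150 = 5·29 + 5.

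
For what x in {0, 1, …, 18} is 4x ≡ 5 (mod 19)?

6

The inverse of 4 mod 19 is 5 (since 4·5 = 20 ≡ 1).
So x ≡ 5·5 = 25 ≡ 6 (mod 19).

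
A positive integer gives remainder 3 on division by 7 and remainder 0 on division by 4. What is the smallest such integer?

x ≡ 0 (mod 4) gives x ∈ {0, 4, 8, 12, 16, 20, 24}.
The first of these with x mod 7 = 3 is 24.

24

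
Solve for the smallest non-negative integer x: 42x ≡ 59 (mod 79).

42⁻¹ ≡ 32 (mod 79) because 42·32 = 1344 = 17·79 + 1.
Multiplying both sides by 32: x ≡ 32·59 = 1888 ≡ 71 (mod 79).

71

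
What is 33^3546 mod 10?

9

The units digit of 33^n cycles with period 4: 3, 9, 7, 1, …
3546 leaves remainder 2 on division by 4, so 33^3546 ends in 9.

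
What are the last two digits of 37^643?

53

By repeated squaring mod 100: 37^1≡37, 37^2≡69, 37^4≡61, 37^8≡21, 37^16≡41, 37^32≡81, 37^64≡61, 37^128≡21, 37^256≡41, 37^512≡81.
Since 643 = 1 + 2 + 128 + 512 in binary, 37^643 ≡ 37·69·21·81 ≡ 53 (mod 100).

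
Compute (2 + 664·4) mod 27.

664·4 = 2656.
2656 − 98·27 = 10, so 2656 ≡ 10 (mod 27).
(2 + 10) mod 27 = 12.

12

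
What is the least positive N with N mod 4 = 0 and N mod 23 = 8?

x ≡ 0 (mod 4) gives x ∈ {0, 4, 8}.
The first of these with x mod 23 = 8 is 8.

8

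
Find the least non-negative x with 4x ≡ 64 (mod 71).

4⁻¹ ≡ 18 (mod 71) because 4·18 = 72 = 1·71 + 1.
Multiplying both sides by 18: x ≡ 18·64 = 1152 ≡ 16 (mod 71).
Check: 4·16 = 64 = 0·71 + 64.

16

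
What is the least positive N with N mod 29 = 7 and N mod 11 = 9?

x ≡ 9 (mod 11) gives x ∈ {9, 20, 31, 42, 53, 64, 75, 86, …}.
The first of these with x mod 29 = 7 is 152.

152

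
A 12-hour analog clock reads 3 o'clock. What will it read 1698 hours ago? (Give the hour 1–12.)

1698 − 141·12 = 6, so 1698 ≡ 6 (mod 12).
3 − 6 → 9 on a 12-hour dial.

9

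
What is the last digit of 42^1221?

Powers of 2 mod 10 repeat with period 4: 2, 4, 8, 6.
1221 leaves remainder 1 on division by 4, so 42^1221 ends in 2.

2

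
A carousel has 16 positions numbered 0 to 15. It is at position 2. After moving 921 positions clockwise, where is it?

11

921 mod 16 = 9 (since 57·16 = 912).
(2 + 9) mod 16 = 11.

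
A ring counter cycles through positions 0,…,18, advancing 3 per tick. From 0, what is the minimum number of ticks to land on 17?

12

The inverse of 3 mod 19 is 13 (since 3·13 = 39 ≡ 1).
So x ≡ 13·17 = 221 ≡ 12 (mod 19).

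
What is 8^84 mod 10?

Last digits of 8^n: 8, 4, 2, 6 (period 4).
84 leaves remainder 0 on division by 4, so 8^84 ends in 6.

6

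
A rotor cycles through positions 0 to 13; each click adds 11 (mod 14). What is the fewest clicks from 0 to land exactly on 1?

9

11·9 = 99 = 7·14 + 1, so 11⁻¹ ≡ 9 (mod 14).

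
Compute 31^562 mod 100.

Square-and-reduce mod 100: 31^1≡31, 31^2≡61, 31^4≡21, 31^8≡41, 31^16≡81, 31^32≡61, 31^64≡21, 31^128≡41, 31^256≡81, 31^512≡61.
562 = 2 + 16 + 32 + 512, so 31^562 ≡ 61·81·61·61 ≡ 61 (mod 100).

61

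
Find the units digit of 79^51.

The units digit of 79^n cycles with period 2: 9, 1, …
51 mod 2 = 1, so the last digit matches 9^1 = 9.

9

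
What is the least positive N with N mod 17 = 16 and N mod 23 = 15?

84

x ≡ 16 (mod 17) gives x ∈ {16, 33, 50, 67, 84}.
The first of these with x mod 23 = 15 is 84.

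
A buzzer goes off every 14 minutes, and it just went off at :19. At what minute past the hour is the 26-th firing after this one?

23

26·14 = 364.
364 − 6·60 = 4, so 364 ≡ 4 (mod 60).
(19 + 4) mod 60 = 23.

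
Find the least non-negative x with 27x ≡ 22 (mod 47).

13

The inverse of 27 mod 47 is 7 (since 27·7 = 189 ≡ 1).
Multiplying both sides by 7: x ≡ 7·22 = 154 ≡ 13 (mod 47).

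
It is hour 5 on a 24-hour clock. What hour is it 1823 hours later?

4

1823 mod 24 = 23 (since 75·24 = 1800).
(5 + 23) mod 24 = 4.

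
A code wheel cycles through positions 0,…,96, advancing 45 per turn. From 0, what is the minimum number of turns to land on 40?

44

The inverse of 45 mod 97 is 69 (since 45·69 = 3105 ≡ 1).
So x ≡ 69·40 = 2760 ≡ 44 (mod 97).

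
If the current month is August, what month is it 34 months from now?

34 = 2·12 + 10, so 34 mod 12 = 10.
August + 10 months → June.

June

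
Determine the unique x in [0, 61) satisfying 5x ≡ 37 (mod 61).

5⁻¹ ≡ 49 (mod 61) because 5·49 = 245 = 4·61 + 1.
Multiplying both sides by 49: x ≡ 49·37 = 1813 ≡ 44 (mod 61).

44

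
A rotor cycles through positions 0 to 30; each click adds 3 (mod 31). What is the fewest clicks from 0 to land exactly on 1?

31 = 10·3 + 1
3 = 3·1 + 0
Back-substituting gives 3·21 ≡ 1 (mod 31).

21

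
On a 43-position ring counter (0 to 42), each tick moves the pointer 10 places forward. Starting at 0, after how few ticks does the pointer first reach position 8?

The inverse of 10 mod 43 is 13 (since 10·13 = 130 ≡ 1).
So x ≡ 13·8 = 104 ≡ 18 (mod 43).

18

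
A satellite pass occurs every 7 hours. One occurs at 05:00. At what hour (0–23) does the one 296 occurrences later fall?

13

296·7 = 2072.
2072 − 86·24 = 8, so 2072 ≡ 8 (mod 24).
(5 + 8) mod 24 = 13.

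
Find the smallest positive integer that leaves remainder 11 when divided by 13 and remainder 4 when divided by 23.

50

Since 23·4 ≡ 1 (mod 13), take x = 4 + 23·((11−4)·4 mod 13) = 4 + 23·2 = 50.
Check: 50 mod 13 = 11, 50 mod 23 = 4.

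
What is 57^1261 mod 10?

7

The units digit of 57^n cycles with period 4: 7, 9, 3, 1, …
1261 leaves remainder 1 on division by 4, so 57^1261 ends in 7.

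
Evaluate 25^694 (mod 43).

25

Square-and-reduce mod 43: 25^1≡25, 25^2≡23, 25^4≡13, 25^8≡40, 25^16≡9, 25^32≡38, 25^64≡25, 25^128≡23, 25^256≡13, 25^512≡40.
694 = 2 + 4 + 16 + 32 + 128 + 512, so 25^694 ≡ 23·13·9·38·23·40 ≡ 25 (mod 43).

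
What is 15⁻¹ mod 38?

38 = 2·15 + 8
15 = 1·8 + 7
8 = 1·7 + 1
7 = 7·1 + 0
Back-substituting gives 15·33 ≡ 1 (mod 38).

33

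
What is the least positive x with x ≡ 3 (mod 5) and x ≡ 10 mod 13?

x ≡ 3 (mod 5) gives x ∈ {3, 8, 13, 18, 23}.
The first of these with x mod 13 = 10 is 23.

23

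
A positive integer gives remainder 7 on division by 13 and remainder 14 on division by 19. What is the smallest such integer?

33

x ≡ 7 (mod 13) gives x ∈ {7, 20, 33}.
The first of these with x mod 19 = 14 is 33.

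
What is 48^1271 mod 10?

Powers of 8 mod 10 repeat with period 4: 8, 4, 2, 6.
1271 leaves remainder 3 on division by 4, so 48^1271 ends in 2.

2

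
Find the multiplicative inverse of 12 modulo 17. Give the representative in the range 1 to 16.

10

17 = 1·12 + 5
12 = 2·5 + 2
5 = 2·2 + 1
2 = 2·1 + 0
Back-substituting gives 12·10 ≡ 1 (mod 17).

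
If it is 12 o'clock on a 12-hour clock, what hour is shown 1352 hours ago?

Dividing 1352 by 12 gives quotient 112 and remainder 8.
12 − 8 → 4 on a 12-hour dial.

4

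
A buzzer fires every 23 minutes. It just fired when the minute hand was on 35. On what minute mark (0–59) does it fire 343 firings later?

4

343·23 = 7889.
7889 = 131·60 + 29, so 7889 mod 60 = 29.
(35 + 29) mod 60 = 4.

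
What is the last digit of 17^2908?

The units digit of 17^n cycles with period 4: 7, 9, 3, 1, …
2908 leaves remainder 0 on division by 4, so 17^2908 ends in 1.

1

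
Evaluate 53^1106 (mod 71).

Square-and-reduce mod 71: 53^1≡53, 53^2≡40, 53^4≡38, 53^8≡24, 53^16≡8, 53^32≡64, 53^64≡49, 53^128≡58, 53^256≡27, 53^512≡19, 53^1024≡6.
Since 1106 = 2 + 16 + 64 + 1024 in binary, 53^1106 ≡ 40·8·49·6 ≡ 5 (mod 71).

5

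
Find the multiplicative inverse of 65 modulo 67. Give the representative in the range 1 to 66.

33

67 = 1·65 + 2
65 = 32·2 + 1
2 = 2·1 + 0
Back-substituting gives 65·33 ≡ 1 (mod 67).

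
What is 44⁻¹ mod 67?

32

44·32 = 1408 = 21·67 + 1, so 44⁻¹ ≡ 32 (mod 67).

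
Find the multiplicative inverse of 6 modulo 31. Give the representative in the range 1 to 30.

31 = 5·6 + 1
6 = 6·1 + 0
Back-substituting gives 6·26 ≡ 1 (mod 31).

26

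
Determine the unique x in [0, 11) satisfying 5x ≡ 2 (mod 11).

5⁻¹ ≡ 9 (mod 11) because 5·9 = 45 = 4·11 + 1.
So x ≡ 9·2 = 18 ≡ 7 (mod 11).

7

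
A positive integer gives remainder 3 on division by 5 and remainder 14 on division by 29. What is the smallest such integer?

x ≡ 3 (mod 5) gives x ∈ {3, 8, 13, 18, 23, 28, 33, 38, …}.
The first of these with x mod 29 = 14 is 43.

43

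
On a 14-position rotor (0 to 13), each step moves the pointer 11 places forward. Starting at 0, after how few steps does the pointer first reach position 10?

11⁻¹ ≡ 9 (mod 14) because 11·9 = 99 = 7·14 + 1.
Multiplying both sides by 9: x ≡ 9·10 = 90 ≡ 6 (mod 14).

6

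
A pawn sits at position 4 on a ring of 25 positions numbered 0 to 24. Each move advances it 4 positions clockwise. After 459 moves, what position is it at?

459·4 = 1836.
Dividing 1836 by 25 gives quotient 73 and remainder 11.
(4 + 11) mod 25 = 15.

15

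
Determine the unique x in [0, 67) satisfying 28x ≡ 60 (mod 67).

28⁻¹ ≡ 12 (mod 67) because 28·12 = 336 = 5·67 + 1.
Multiplying both sides by 12: x ≡ 12·60 = 720 ≡ 50 (mod 67).

50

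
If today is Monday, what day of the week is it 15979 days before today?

15979 mod 7 = 5 (since 2282·7 = 15974).
Monday − 5 days → Wednesday.

Wednesday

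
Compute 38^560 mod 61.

Successive squares of 38 mod 61: 38^1≡38, 38^2≡41, 38^4≡34, 38^8≡58, 38^16≡9, 38^32≡20, 38^64≡34, 38^128≡58, 38^256≡9, 38^512≡20.
560 = 16 + 32 + 512, so 38^560 ≡ 9·20·20 ≡ 1 (mod 61).

1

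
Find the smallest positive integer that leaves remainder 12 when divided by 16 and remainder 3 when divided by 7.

108

Since 7·7 ≡ 1 (mod 16), take x = 3 + 7·((12−3)·7 mod 16) = 3 + 7·15 = 108.
Check: 108 mod 16 = 12, 108 mod 7 = 3.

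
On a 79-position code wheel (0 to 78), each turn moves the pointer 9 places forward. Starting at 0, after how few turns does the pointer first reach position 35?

39

9⁻¹ ≡ 44 (mod 79) because 9·44 = 396 = 5·79 + 1.
So x ≡ 44·35 = 1540 ≡ 39 (mod 79).
Check: 9·39 = 351 = 4·79 + 35.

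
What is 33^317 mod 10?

3

The units digit of 33^n cycles with period 4: 3, 9, 7, 1, …
317 leaves remainder 1 on division by 4, so 33^317 ends in 3.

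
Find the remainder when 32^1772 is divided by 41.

By repeated squaring mod 41: 32^1≡32, 32^2≡40, 32^4≡1, 32^8≡1, 32^16≡1, 32^32≡1, 32^64≡1, 32^128≡1, 32^256≡1, 32^512≡1, 32^1024≡1.
1772 = 4 + 8 + 32 + 64 + 128 + 512 + 1024, so 32^1772 ≡ 1·1·1·1·1·1·1 ≡ 1 (mod 41).

1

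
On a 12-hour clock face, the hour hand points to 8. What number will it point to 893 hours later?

1

Dividing 893 by 12 gives quotient 74 and remainder 5.
8 + 5 → 1 on a 12-hour dial.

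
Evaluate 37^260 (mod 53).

1

Successive squares of 37 mod 53: 37^1≡37, 37^2≡44, 37^4≡28, 37^8≡42, 37^16≡15, 37^32≡13, 37^64≡10, 37^128≡47, 37^256≡36.
Since 260 = 4 + 256 in binary, 37^260 ≡ 28·36 ≡ 1 (mod 53).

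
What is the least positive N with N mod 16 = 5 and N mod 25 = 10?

x ≡ 5 (mod 16) gives x ∈ {5, 21, 37, 53, 69, 85}.
The first of these with x mod 25 = 10 is 85.

85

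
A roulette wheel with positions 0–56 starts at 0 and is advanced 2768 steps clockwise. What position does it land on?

2768 mod 57 = 32 (since 48·57 = 2736).
(0 + 32) mod 57 = 32.

32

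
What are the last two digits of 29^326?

21

Successive squares of 29 mod 100: 29^1≡29, 29^2≡41, 29^4≡81, 29^8≡61, 29^16≡21, 29^32≡41, 29^64≡81, 29^128≡61, 29^256≡21.
Since 326 = 2 + 4 + 64 + 256 in binary, 29^326 ≡ 41·81·81·21 ≡ 21 (mod 100).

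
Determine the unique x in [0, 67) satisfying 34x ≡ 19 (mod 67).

The inverse of 34 mod 67 is 2 (since 34·2 = 68 ≡ 1).
So x ≡ 2·19 = 38 ≡ 38 (mod 67).
Check: 34·38 = 1292 = 19·67 + 19.

38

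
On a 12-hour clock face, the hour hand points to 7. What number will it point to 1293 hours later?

4

1293 mod 12 = 9 (since 107·12 = 1284).
7 + 9 → 4 on a 12-hour dial.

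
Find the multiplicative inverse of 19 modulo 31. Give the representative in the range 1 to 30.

19·18 = 342 = 11·31 + 1, so 19⁻¹ ≡ 18 (mod 31).

18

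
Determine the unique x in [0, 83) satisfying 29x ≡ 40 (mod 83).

29⁻¹ ≡ 63 (mod 83) because 29·63 = 1827 = 22·83 + 1.
Multiplying both sides by 63: x ≡ 63·40 = 2520 ≡ 30 (mod 83).
Check: 29·30 = 870 = 10·83 + 40.

30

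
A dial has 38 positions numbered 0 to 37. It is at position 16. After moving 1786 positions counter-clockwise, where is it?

Dividing 1786 by 38 gives quotient 47 and remainder 0.
(16 − 0) mod 38 = 16.

16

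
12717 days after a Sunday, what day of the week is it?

Friday

Dividing 12717 by 7 gives quotient 1816 and remainder 5.
Sunday + 5 days → Friday.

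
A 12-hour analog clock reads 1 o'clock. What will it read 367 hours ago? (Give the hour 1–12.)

Dividing 367 by 12 gives quotient 30 and remainder 7.
1 − 7 → 6 on a 12-hour dial.

6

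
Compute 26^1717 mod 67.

Successive squares of 26 mod 67: 26^1≡26, 26^2≡6, 26^4≡36, 26^8≡23, 26^16≡60, 26^32≡49, 26^64≡56, 26^128≡54, 26^256≡35, 26^512≡19, 26^1024≡26.
Since 1717 = 1 + 4 + 16 + 32 + 128 + 512 + 1024 in binary, 26^1717 ≡ 26·36·60·49·54·19·26 ≡ 26 (mod 67).

26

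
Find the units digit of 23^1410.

Last digits of 3^n: 3, 9, 7, 1 (period 4).
1410 leaves remainder 2 on division by 4, so 23^1410 ends in 9.

9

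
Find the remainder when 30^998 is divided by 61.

5

Successive squares of 30 mod 61: 30^1≡30, 30^2≡46, 30^4≡42, 30^8≡56, 30^16≡25, 30^32≡15, 30^64≡42, 30^128≡56, 30^256≡25, 30^512≡15.
998 = 2 + 4 + 32 + 64 + 128 + 256 + 512, so 30^998 ≡ 46·42·15·42·56·25·15 ≡ 5 (mod 61).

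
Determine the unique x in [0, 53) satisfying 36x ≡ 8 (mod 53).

The inverse of 36 mod 53 is 28 (since 36·28 = 1008 ≡ 1).
So x ≡ 28·8 = 224 ≡ 12 (mod 53).
Check: 36·12 = 432 = 8·53 + 8.

12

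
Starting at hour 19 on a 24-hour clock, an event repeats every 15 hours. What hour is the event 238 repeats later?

238·15 = 3570.
3570 − 148·24 = 18, so 3570 ≡ 18 (mod 24).
(19 + 18) mod 24 = 13.

13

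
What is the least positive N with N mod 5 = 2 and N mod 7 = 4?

32

x ≡ 2 (mod 5) gives x ∈ {2, 7, 12, 17, 22, 27, 32}.
The first of these with x mod 7 = 4 is 32.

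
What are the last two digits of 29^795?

49

Successive squares of 29 mod 100: 29^1≡29, 29^2≡41, 29^4≡81, 29^8≡61, 29^16≡21, 29^32≡41, 29^64≡81, 29^128≡61, 29^256≡21, 29^512≡41.
795 = 1 + 2 + 8 + 16 + 256 + 512, so 29^795 ≡ 29·41·61·21·21·41 ≡ 49 (mod 100).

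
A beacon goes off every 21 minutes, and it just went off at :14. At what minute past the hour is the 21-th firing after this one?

21·21 = 441.
441 − 7·60 = 21, so 441 ≡ 21 (mod 60).
(14 + 21) mod 60 = 35.

35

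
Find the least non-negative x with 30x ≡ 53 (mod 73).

48

30⁻¹ ≡ 56 (mod 73) because 30·56 = 1680 = 23·73 + 1.
Multiplying both sides by 56: x ≡ 56·53 = 2968 ≡ 48 (mod 73).
Check: 30·48 = 1440 = 19·73 + 53.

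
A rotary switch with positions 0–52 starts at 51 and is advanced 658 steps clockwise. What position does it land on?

20

658 − 12·53 = 22, so 658 ≡ 22 (mod 53).
(51 + 22) mod 53 = 20.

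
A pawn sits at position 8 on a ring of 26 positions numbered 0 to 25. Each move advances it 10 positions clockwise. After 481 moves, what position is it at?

8

481·10 = 4810.
Dividing 4810 by 26 gives quotient 185 and remainder 0.
(8 + 0) mod 26 = 8.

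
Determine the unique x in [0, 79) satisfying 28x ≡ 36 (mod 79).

69

28⁻¹ ≡ 48 (mod 79) because 28·48 = 1344 = 17·79 + 1.
Multiplying both sides by 48: x ≡ 48·36 = 1728 ≡ 69 (mod 79).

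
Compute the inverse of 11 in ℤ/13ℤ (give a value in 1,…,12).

11·6 = 66 = 5·13 + 1, so 11⁻¹ ≡ 6 (mod 13).

6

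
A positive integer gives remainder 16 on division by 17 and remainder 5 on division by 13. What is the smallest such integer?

Since 13·4 ≡ 1 (mod 17), take x = 5 + 13·((16−5)·4 mod 17) = 5 + 13·10 = 135.
Check: 135 mod 17 = 16, 135 mod 13 = 5.

135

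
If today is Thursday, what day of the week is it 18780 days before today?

Friday

18780 = 2682·7 + 6, so 18780 mod 7 = 6.
Thursday − 6 days → Friday.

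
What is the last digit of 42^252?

The units digit of 42^n cycles with period 4: 2, 4, 8, 6, …
252 leaves remainder 0 on division by 4, so 42^252 ends in 6.

6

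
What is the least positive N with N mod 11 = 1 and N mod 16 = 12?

x ≡ 1 (mod 11) gives x ∈ {1, 12}.
The first of these with x mod 16 = 12 is 12.

12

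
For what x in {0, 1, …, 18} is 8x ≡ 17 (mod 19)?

14

8⁻¹ ≡ 12 (mod 19) because 8·12 = 96 = 5·19 + 1.
So x ≡ 12·17 = 204 ≡ 14 (mod 19).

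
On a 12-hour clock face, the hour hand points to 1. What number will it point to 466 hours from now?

466 = 38·12 + 10, so 466 mod 12 = 10.
1 + 10 → 11 on a 12-hour dial.

11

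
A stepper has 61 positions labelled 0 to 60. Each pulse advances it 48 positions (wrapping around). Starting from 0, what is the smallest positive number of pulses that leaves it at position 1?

14

48·14 = 672 = 11·61 + 1, so 48⁻¹ ≡ 14 (mod 61).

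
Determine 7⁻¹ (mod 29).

7·25 = 175 = 6·29 + 1, so 7⁻¹ ≡ 25 (mod 29).

25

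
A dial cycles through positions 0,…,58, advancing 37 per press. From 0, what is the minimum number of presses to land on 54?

37⁻¹ ≡ 8 (mod 59) because 37·8 = 296 = 5·59 + 1.
So x ≡ 8·54 = 432 ≡ 19 (mod 59).

19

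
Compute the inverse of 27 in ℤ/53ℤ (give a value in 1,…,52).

27·2 = 54 = 1·53 + 1, so 27⁻¹ ≡ 2 (mod 53).

2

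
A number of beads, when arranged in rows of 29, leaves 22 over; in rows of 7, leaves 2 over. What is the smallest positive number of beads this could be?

51

x ≡ 2 (mod 7) gives x ∈ {2, 9, 16, 23, 30, 37, 44, 51}.
The first of these with x mod 29 = 22 is 51.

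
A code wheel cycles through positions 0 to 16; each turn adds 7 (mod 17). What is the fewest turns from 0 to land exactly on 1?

5

7·5 = 35 = 2·17 + 1, so 7⁻¹ ≡ 5 (mod 17).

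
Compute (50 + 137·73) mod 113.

137·73 = 10001.
10001 = 88·113 + 57, so 10001 mod 113 = 57.
(50 + 57) mod 113 = 107.

107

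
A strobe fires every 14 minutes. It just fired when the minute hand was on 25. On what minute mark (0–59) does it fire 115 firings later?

115·14 = 1610.
1610 = 26·60 + 50, so 1610 mod 60 = 50.
(25 + 50) mod 60 = 15.

15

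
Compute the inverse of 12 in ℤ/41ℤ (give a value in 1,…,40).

24

41 = 3·12 + 5
12 = 2·5 + 2
5 = 2·2 + 1
2 = 2·1 + 0
Back-substituting gives 12·24 ≡ 1 (mod 41).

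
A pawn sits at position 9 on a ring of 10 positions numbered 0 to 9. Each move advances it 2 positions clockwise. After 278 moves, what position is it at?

5

278·2 = 556.
556 − 55·10 = 6, so 556 ≡ 6 (mod 10).
(9 + 6) mod 10 = 5.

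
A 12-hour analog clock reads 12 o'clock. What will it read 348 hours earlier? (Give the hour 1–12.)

348 mod 12 = 0 (since 29·12 = 348).
12 − 0 → 12 on a 12-hour dial.

12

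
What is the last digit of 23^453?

The units digit of 23^n cycles with period 4: 3, 9, 7, 1, …
453 mod 4 = 1, so the last digit matches 3^1 = 3.

3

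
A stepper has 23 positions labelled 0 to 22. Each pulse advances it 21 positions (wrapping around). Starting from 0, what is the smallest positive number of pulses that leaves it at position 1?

23 = 1·21 + 2
21 = 10·2 + 1
2 = 2·1 + 0
Back-substituting gives 21·11 ≡ 1 (mod 23).

11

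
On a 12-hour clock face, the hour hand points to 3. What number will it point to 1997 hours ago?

Dividing 1997 by 12 gives quotient 166 and remainder 5.
3 − 5 → 10 on a 12-hour dial.

10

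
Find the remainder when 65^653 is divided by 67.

Successive squares of 65 mod 67: 65^1≡65, 65^2≡4, 65^4≡16, 65^8≡55, 65^16≡10, 65^32≡33, 65^64≡17, 65^128≡21, 65^256≡39, 65^512≡47.
Since 653 = 1 + 4 + 8 + 128 + 512 in binary, 65^653 ≡ 65·16·55·21·47 ≡ 56 (mod 67).

56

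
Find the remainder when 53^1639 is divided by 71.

22

Square-and-reduce mod 71: 53^1≡53, 53^2≡40, 53^4≡38, 53^8≡24, 53^16≡8, 53^32≡64, 53^64≡49, 53^128≡58, 53^256≡27, 53^512≡19, 53^1024≡6.
Since 1639 = 1 + 2 + 4 + 32 + 64 + 512 + 1024 in binary, 53^1639 ≡ 53·40·38·64·49·19·6 ≡ 22 (mod 71).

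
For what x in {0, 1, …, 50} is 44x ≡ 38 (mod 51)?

The inverse of 44 mod 51 is 29 (since 44·29 = 1276 ≡ 1).
So x ≡ 29·38 = 1102 ≡ 31 (mod 51).

31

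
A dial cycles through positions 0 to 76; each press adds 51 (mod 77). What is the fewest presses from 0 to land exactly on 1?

74

77 = 1·51 + 26
51 = 1·26 + 25
26 = 1·25 + 1
25 = 25·1 + 0
Back-substituting gives 51·74 ≡ 1 (mod 77).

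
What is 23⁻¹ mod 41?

25

23·25 = 575 = 14·41 + 1, so 23⁻¹ ≡ 25 (mod 41).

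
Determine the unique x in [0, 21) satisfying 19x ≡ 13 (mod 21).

4

19⁻¹ ≡ 10 (mod 21) because 19·10 = 190 = 9·21 + 1.
So x ≡ 10·13 = 130 ≡ 4 (mod 21).
Check: 19·4 = 76 = 3·21 + 13.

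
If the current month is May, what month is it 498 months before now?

November

498 − 41·12 = 6, so 498 ≡ 6 (mod 12).
May − 6 months → November.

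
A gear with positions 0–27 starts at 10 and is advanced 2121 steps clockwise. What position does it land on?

3

Dividing 2121 by 28 gives quotient 75 and remainder 21.
(10 + 21) mod 28 = 3.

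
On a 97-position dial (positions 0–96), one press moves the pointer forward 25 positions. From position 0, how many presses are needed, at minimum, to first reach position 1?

25·66 = 1650 = 17·97 + 1, so 25⁻¹ ≡ 66 (mod 97).

66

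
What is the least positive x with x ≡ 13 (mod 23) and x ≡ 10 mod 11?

197

Since 11·21 ≡ 1 (mod 23), take x = 10 + 11·((13−10)·21 mod 23) = 10 + 11·17 = 197.
Check: 197 mod 23 = 13, 197 mod 11 = 10.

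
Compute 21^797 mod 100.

Successive squares of 21 mod 100: 21^1≡21, 21^2≡41, 21^4≡81, 21^8≡61, 21^16≡21, 21^32≡41, 21^64≡81, 21^128≡61, 21^256≡21, 21^512≡41.
Since 797 = 1 + 4 + 8 + 16 + 256 + 512 in binary, 21^797 ≡ 21·81·61·21·21·41 ≡ 41 (mod 100).

41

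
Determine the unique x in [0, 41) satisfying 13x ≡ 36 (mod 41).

28

13⁻¹ ≡ 19 (mod 41) because 13·19 = 247 = 6·41 + 1.
So x ≡ 19·36 = 684 ≡ 28 (mod 41).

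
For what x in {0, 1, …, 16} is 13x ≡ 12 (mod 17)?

14

13⁻¹ ≡ 4 (mod 17) because 13·4 = 52 = 3·17 + 1.
Multiplying both sides by 4: x ≡ 4·12 = 48 ≡ 14 (mod 17).
Check: 13·14 = 182 = 10·17 + 12.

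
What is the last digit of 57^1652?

1

The units digit of 57^n cycles with period 4: 7, 9, 3, 1, …
1652 mod 4 = 0, so the last digit matches 7^4 = 1.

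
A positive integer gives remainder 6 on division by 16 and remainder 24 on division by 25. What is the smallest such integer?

374

x ≡ 6 (mod 16) gives x ∈ {6, 22, 38, 54, 70, 86, 102, 118, …}.
The first of these with x mod 25 = 24 is 374.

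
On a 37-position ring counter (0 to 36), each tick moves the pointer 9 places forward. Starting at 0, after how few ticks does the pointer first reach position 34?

9⁻¹ ≡ 33 (mod 37) because 9·33 = 297 = 8·37 + 1.
Multiplying both sides by 33: x ≡ 33·34 = 1122 ≡ 12 (mod 37).

12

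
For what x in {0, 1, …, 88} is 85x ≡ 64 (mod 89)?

73

85⁻¹ ≡ 22 (mod 89) because 85·22 = 1870 = 21·89 + 1.
Multiplying both sides by 22: x ≡ 22·64 = 1408 ≡ 73 (mod 89).
Check: 85·73 = 6205 = 69·89 + 64.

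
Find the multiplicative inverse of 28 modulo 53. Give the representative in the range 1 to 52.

28·36 = 1008 = 19·53 + 1, so 28⁻¹ ≡ 36 (mod 53).

36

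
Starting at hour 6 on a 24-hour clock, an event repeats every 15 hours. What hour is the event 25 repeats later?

21

25·15 = 375.
Dividing 375 by 24 gives quotient 15 and remainder 15.
(6 + 15) mod 24 = 21.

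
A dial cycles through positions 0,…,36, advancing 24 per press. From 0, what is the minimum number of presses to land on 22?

4

24⁻¹ ≡ 17 (mod 37) because 24·17 = 408 = 11·37 + 1.
So x ≡ 17·22 = 374 ≡ 4 (mod 37).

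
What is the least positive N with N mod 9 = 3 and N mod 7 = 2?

Since 7·4 ≡ 1 (mod 9), take x = 2 + 7·((3−2)·4 mod 9) = 2 + 7·4 = 30.
Check: 30 mod 9 = 3, 30 mod 7 = 2.

30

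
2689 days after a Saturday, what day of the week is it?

Sunday

2689 mod 7 = 1 (since 384·7 = 2688).
Saturday + 1 day → Sunday.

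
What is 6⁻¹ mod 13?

13 = 2·6 + 1
6 = 6·1 + 0
Back-substituting gives 6·11 ≡ 1 (mod 13).

11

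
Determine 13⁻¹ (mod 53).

49

53 = 4·13 + 1
13 = 13·1 + 0
Back-substituting gives 13·49 ≡ 1 (mod 53).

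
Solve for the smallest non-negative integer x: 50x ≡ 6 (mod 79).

50⁻¹ ≡ 49 (mod 79) because 50·49 = 2450 = 31·79 + 1.
Multiplying both sides by 49: x ≡ 49·6 = 294 ≡ 57 (mod 79).

57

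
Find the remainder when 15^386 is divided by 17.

Square-and-reduce mod 17: 15^1≡15, 15^2≡4, 15^4≡16, 15^8≡1, 15^16≡1, 15^32≡1, 15^64≡1, 15^128≡1, 15^256≡1.
Since 386 = 2 + 128 + 256 in binary, 15^386 ≡ 4·1·1 ≡ 4 (mod 17).

4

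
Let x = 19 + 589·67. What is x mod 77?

58

589·67 = 39463.
39463 mod 77 = 39 (since 512·77 = 39424).
(19 + 39) mod 77 = 58.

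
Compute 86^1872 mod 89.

By repeated squaring mod 89: 86^1≡86, 86^2≡9, 86^4≡81, 86^8≡64, 86^16≡2, 86^32≡4, 86^64≡16, 86^128≡78, 86^256≡32, 86^512≡45, 86^1024≡67.
1872 = 16 + 64 + 256 + 512 + 1024, so 86^1872 ≡ 2·16·32·45·67 ≡ 39 (mod 89).

39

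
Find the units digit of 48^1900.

6

Last digits of 8^n: 8, 4, 2, 6 (period 4).
1900 leaves remainder 0 on division by 4, so 48^1900 ends in 6.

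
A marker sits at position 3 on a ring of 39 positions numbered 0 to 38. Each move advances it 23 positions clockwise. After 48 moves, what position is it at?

48·23 = 1104.
1104 = 28·39 + 12, so 1104 mod 39 = 12.
(3 + 12) mod 39 = 15.

15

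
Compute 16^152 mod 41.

10

Successive squares of 16 mod 41: 16^1≡16, 16^2≡10, 16^4≡18, 16^8≡37, 16^16≡16, 16^32≡10, 16^64≡18, 16^128≡37.
Since 152 = 8 + 16 + 128 in binary, 16^152 ≡ 37·16·37 ≡ 10 (mod 41).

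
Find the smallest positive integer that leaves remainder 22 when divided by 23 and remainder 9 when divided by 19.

Since 19·17 ≡ 1 (mod 23), take x = 9 + 19·((22−9)·17 mod 23) = 9 + 19·14 = 275.
Check: 275 mod 23 = 22, 275 mod 19 = 9.

275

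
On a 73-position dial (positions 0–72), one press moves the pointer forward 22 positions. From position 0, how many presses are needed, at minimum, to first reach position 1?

10

73 = 3·22 + 7
22 = 3·7 + 1
7 = 7·1 + 0
Back-substituting gives 22·10 ≡ 1 (mod 73).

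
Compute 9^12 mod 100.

Square-and-reduce mod 100: 9^1≡9, 9^2≡81, 9^4≡61, 9^8≡21.
Since 12 = 4 + 8 in binary, 9^12 ≡ 61·21 ≡ 81 (mod 100).

81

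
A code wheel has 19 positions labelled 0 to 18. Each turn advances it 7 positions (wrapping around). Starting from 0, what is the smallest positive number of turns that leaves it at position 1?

19 = 2·7 + 5
7 = 1·5 + 2
5 = 2·2 + 1
2 = 2·1 + 0
Back-substituting gives 7·11 ≡ 1 (mod 19).

11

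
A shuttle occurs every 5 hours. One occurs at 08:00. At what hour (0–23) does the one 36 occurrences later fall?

20

36·5 = 180.
180 − 7·24 = 12, so 180 ≡ 12 (mod 24).
(8 + 12) mod 24 = 20.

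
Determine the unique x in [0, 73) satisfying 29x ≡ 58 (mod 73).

2

The inverse of 29 mod 73 is 68 (since 29·68 = 1972 ≡ 1).
Multiplying both sides by 68: x ≡ 68·58 = 3944 ≡ 2 (mod 73).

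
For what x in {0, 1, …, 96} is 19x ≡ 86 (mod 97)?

76

19⁻¹ ≡ 46 (mod 97) because 19·46 = 874 = 9·97 + 1.
Multiplying both sides by 46: x ≡ 46·86 = 3956 ≡ 76 (mod 97).
Check: 19·76 = 1444 = 14·97 + 86.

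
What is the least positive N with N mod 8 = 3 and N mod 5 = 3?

x ≡ 3 (mod 5) gives x ∈ {3}.
The first of these with x mod 8 = 3 is 3.

3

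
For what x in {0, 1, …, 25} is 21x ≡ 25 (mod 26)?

The inverse of 21 mod 26 is 5 (since 21·5 = 105 ≡ 1).
So x ≡ 5·25 = 125 ≡ 21 (mod 26).

21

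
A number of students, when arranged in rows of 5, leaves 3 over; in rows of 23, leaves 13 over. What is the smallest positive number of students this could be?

13

Since 23·2 ≡ 1 (mod 5), take x = 13 + 23·((3−13)·2 mod 5) = 13 + 23·0 = 13.
Check: 13 mod 5 = 3, 13 mod 23 = 13.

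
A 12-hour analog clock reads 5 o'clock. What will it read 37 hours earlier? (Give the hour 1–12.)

4

37 = 3·12 + 1, so 37 mod 12 = 1.
5 − 1 → 4 on a 12-hour dial.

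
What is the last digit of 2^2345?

2

Last digits of 2^n: 2, 4, 8, 6 (period 4).
2345 leaves remainder 1 on division by 4, so 2^2345 ends in 2.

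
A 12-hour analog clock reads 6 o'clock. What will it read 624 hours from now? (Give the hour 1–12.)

6

624 − 52·12 = 0, so 624 ≡ 0 (mod 12).
6 + 0 → 6 on a 12-hour dial.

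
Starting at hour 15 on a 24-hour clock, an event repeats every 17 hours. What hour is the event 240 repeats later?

240·17 = 4080.
4080 mod 24 = 0 (since 170·24 = 4080).
(15 + 0) mod 24 = 15.

15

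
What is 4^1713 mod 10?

Last digits of 4^n: 4, 6 (period 2).
1713 leaves remainder 1 on division by 2, so 4^1713 ends in 4.

4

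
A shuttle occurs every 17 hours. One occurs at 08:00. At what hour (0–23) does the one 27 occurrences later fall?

11

27·17 = 459.
459 mod 24 = 3 (since 19·24 = 456).
(8 + 3) mod 24 = 11.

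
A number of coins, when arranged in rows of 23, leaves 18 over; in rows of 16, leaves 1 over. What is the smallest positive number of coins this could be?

225

x ≡ 1 (mod 16) gives x ∈ {1, 17, 33, 49, 65, 81, 97, 113, …}.
The first of these with x mod 23 = 18 is 225.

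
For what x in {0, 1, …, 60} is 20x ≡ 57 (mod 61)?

The inverse of 20 mod 61 is 58 (since 20·58 = 1160 ≡ 1).
Multiplying both sides by 58: x ≡ 58·57 = 3306 ≡ 12 (mod 61).
Check: 20·12 = 240 = 3·61 + 57.

12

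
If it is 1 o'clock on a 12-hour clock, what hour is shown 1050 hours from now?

7

1050 mod 12 = 6 (since 87·12 = 1044).
1 + 6 → 7 on a 12-hour dial.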